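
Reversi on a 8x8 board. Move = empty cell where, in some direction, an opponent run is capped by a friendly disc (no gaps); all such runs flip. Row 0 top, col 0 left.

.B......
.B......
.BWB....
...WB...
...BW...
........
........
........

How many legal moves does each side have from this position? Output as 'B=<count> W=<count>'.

Answer: B=4 W=7

Derivation:
-- B to move --
(1,2): no bracket -> illegal
(1,3): no bracket -> illegal
(2,4): no bracket -> illegal
(3,1): no bracket -> illegal
(3,2): flips 1 -> legal
(3,5): no bracket -> illegal
(4,2): no bracket -> illegal
(4,5): flips 1 -> legal
(5,3): no bracket -> illegal
(5,4): flips 1 -> legal
(5,5): flips 3 -> legal
B mobility = 4
-- W to move --
(0,0): flips 1 -> legal
(0,2): no bracket -> illegal
(1,0): no bracket -> illegal
(1,2): no bracket -> illegal
(1,3): flips 1 -> legal
(1,4): no bracket -> illegal
(2,0): flips 1 -> legal
(2,4): flips 2 -> legal
(2,5): no bracket -> illegal
(3,0): no bracket -> illegal
(3,1): no bracket -> illegal
(3,2): no bracket -> illegal
(3,5): flips 1 -> legal
(4,2): flips 1 -> legal
(4,5): no bracket -> illegal
(5,2): no bracket -> illegal
(5,3): flips 1 -> legal
(5,4): no bracket -> illegal
W mobility = 7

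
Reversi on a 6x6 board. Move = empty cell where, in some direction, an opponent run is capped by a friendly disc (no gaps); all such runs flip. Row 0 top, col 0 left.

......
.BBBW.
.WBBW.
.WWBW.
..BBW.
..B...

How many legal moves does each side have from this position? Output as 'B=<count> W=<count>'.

Answer: B=11 W=10

Derivation:
-- B to move --
(0,3): no bracket -> illegal
(0,4): no bracket -> illegal
(0,5): flips 1 -> legal
(1,0): flips 2 -> legal
(1,5): flips 2 -> legal
(2,0): flips 2 -> legal
(2,5): flips 2 -> legal
(3,0): flips 3 -> legal
(3,5): flips 2 -> legal
(4,0): flips 1 -> legal
(4,1): flips 3 -> legal
(4,5): flips 2 -> legal
(5,3): no bracket -> illegal
(5,4): no bracket -> illegal
(5,5): flips 1 -> legal
B mobility = 11
-- W to move --
(0,0): flips 3 -> legal
(0,1): flips 3 -> legal
(0,2): flips 3 -> legal
(0,3): flips 1 -> legal
(0,4): flips 2 -> legal
(1,0): flips 3 -> legal
(2,0): no bracket -> illegal
(4,1): flips 2 -> legal
(5,1): flips 2 -> legal
(5,3): flips 1 -> legal
(5,4): flips 1 -> legal
W mobility = 10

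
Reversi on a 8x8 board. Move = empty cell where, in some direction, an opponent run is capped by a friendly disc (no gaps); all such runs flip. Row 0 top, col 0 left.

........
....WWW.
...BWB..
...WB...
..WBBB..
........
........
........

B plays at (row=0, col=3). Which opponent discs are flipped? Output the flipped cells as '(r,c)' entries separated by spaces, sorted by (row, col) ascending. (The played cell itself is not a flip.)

Dir NW: edge -> no flip
Dir N: edge -> no flip
Dir NE: edge -> no flip
Dir W: first cell '.' (not opp) -> no flip
Dir E: first cell '.' (not opp) -> no flip
Dir SW: first cell '.' (not opp) -> no flip
Dir S: first cell '.' (not opp) -> no flip
Dir SE: opp run (1,4) capped by B -> flip

Answer: (1,4)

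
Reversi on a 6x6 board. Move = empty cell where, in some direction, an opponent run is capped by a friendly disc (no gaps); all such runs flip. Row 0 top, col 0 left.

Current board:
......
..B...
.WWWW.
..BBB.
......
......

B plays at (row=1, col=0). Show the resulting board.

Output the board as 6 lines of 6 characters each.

Answer: ......
B.B...
.BWWW.
..BBB.
......
......

Derivation:
Place B at (1,0); scan 8 dirs for brackets.
Dir NW: edge -> no flip
Dir N: first cell '.' (not opp) -> no flip
Dir NE: first cell '.' (not opp) -> no flip
Dir W: edge -> no flip
Dir E: first cell '.' (not opp) -> no flip
Dir SW: edge -> no flip
Dir S: first cell '.' (not opp) -> no flip
Dir SE: opp run (2,1) capped by B -> flip
All flips: (2,1)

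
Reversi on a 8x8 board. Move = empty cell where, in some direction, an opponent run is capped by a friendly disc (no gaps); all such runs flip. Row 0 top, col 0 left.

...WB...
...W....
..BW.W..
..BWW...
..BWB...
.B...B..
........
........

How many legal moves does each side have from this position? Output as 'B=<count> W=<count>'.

Answer: B=5 W=9

Derivation:
-- B to move --
(0,2): flips 1 -> legal
(1,2): no bracket -> illegal
(1,4): flips 1 -> legal
(1,5): no bracket -> illegal
(1,6): no bracket -> illegal
(2,4): flips 3 -> legal
(2,6): no bracket -> illegal
(3,5): flips 2 -> legal
(3,6): no bracket -> illegal
(4,5): no bracket -> illegal
(5,2): no bracket -> illegal
(5,3): no bracket -> illegal
(5,4): flips 1 -> legal
B mobility = 5
-- W to move --
(0,5): flips 1 -> legal
(1,1): flips 1 -> legal
(1,2): no bracket -> illegal
(1,4): no bracket -> illegal
(1,5): no bracket -> illegal
(2,1): flips 2 -> legal
(3,1): flips 2 -> legal
(3,5): no bracket -> illegal
(4,0): no bracket -> illegal
(4,1): flips 2 -> legal
(4,5): flips 1 -> legal
(4,6): no bracket -> illegal
(5,0): no bracket -> illegal
(5,2): no bracket -> illegal
(5,3): no bracket -> illegal
(5,4): flips 1 -> legal
(5,6): no bracket -> illegal
(6,0): flips 2 -> legal
(6,1): no bracket -> illegal
(6,2): no bracket -> illegal
(6,4): no bracket -> illegal
(6,5): no bracket -> illegal
(6,6): flips 2 -> legal
W mobility = 9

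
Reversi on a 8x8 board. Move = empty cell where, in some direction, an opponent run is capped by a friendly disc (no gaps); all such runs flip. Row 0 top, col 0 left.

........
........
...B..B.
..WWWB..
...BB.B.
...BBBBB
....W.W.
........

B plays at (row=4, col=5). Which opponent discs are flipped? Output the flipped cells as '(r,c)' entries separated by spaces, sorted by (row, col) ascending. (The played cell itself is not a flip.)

Dir NW: opp run (3,4) capped by B -> flip
Dir N: first cell 'B' (not opp) -> no flip
Dir NE: first cell '.' (not opp) -> no flip
Dir W: first cell 'B' (not opp) -> no flip
Dir E: first cell 'B' (not opp) -> no flip
Dir SW: first cell 'B' (not opp) -> no flip
Dir S: first cell 'B' (not opp) -> no flip
Dir SE: first cell 'B' (not opp) -> no flip

Answer: (3,4)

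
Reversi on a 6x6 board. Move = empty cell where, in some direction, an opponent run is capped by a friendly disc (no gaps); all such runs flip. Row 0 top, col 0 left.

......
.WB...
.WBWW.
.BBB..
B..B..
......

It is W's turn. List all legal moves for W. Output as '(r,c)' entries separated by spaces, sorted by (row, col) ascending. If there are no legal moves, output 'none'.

Answer: (0,1) (0,3) (1,3) (4,1) (4,2) (4,4) (5,3) (5,4)

Derivation:
(0,1): flips 1 -> legal
(0,2): no bracket -> illegal
(0,3): flips 1 -> legal
(1,3): flips 1 -> legal
(2,0): no bracket -> illegal
(3,0): no bracket -> illegal
(3,4): no bracket -> illegal
(4,1): flips 2 -> legal
(4,2): flips 1 -> legal
(4,4): flips 2 -> legal
(5,0): no bracket -> illegal
(5,1): no bracket -> illegal
(5,2): no bracket -> illegal
(5,3): flips 2 -> legal
(5,4): flips 2 -> legal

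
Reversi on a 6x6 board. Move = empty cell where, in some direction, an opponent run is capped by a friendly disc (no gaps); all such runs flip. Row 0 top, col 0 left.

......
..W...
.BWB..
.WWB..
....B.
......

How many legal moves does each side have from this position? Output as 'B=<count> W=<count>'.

-- B to move --
(0,1): flips 1 -> legal
(0,2): no bracket -> illegal
(0,3): flips 1 -> legal
(1,1): flips 1 -> legal
(1,3): no bracket -> illegal
(2,0): no bracket -> illegal
(3,0): flips 2 -> legal
(4,0): no bracket -> illegal
(4,1): flips 2 -> legal
(4,2): no bracket -> illegal
(4,3): flips 1 -> legal
B mobility = 6
-- W to move --
(1,0): flips 1 -> legal
(1,1): flips 1 -> legal
(1,3): no bracket -> illegal
(1,4): flips 1 -> legal
(2,0): flips 1 -> legal
(2,4): flips 1 -> legal
(3,0): flips 1 -> legal
(3,4): flips 2 -> legal
(3,5): no bracket -> illegal
(4,2): no bracket -> illegal
(4,3): no bracket -> illegal
(4,5): no bracket -> illegal
(5,3): no bracket -> illegal
(5,4): no bracket -> illegal
(5,5): flips 2 -> legal
W mobility = 8

Answer: B=6 W=8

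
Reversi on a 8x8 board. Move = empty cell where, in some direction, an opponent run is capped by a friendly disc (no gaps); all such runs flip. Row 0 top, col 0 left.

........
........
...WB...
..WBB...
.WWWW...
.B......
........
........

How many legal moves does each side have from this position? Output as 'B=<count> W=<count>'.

Answer: B=8 W=8

Derivation:
-- B to move --
(1,2): flips 1 -> legal
(1,3): flips 1 -> legal
(1,4): no bracket -> illegal
(2,1): no bracket -> illegal
(2,2): flips 1 -> legal
(3,0): no bracket -> illegal
(3,1): flips 2 -> legal
(3,5): no bracket -> illegal
(4,0): no bracket -> illegal
(4,5): no bracket -> illegal
(5,0): no bracket -> illegal
(5,2): flips 1 -> legal
(5,3): flips 1 -> legal
(5,4): flips 1 -> legal
(5,5): flips 1 -> legal
B mobility = 8
-- W to move --
(1,3): no bracket -> illegal
(1,4): flips 2 -> legal
(1,5): flips 2 -> legal
(2,2): flips 1 -> legal
(2,5): flips 2 -> legal
(3,5): flips 2 -> legal
(4,0): no bracket -> illegal
(4,5): flips 1 -> legal
(5,0): no bracket -> illegal
(5,2): no bracket -> illegal
(6,0): flips 1 -> legal
(6,1): flips 1 -> legal
(6,2): no bracket -> illegal
W mobility = 8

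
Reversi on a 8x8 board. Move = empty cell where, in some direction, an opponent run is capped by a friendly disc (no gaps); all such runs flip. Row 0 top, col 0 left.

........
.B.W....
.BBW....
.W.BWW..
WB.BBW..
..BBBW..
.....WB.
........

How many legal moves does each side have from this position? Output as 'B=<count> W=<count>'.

Answer: B=10 W=12

Derivation:
-- B to move --
(0,2): no bracket -> illegal
(0,3): flips 2 -> legal
(0,4): flips 1 -> legal
(1,2): no bracket -> illegal
(1,4): no bracket -> illegal
(2,0): no bracket -> illegal
(2,4): flips 2 -> legal
(2,5): flips 1 -> legal
(2,6): flips 1 -> legal
(3,0): no bracket -> illegal
(3,2): no bracket -> illegal
(3,6): flips 3 -> legal
(4,2): no bracket -> illegal
(4,6): flips 1 -> legal
(5,0): no bracket -> illegal
(5,1): no bracket -> illegal
(5,6): flips 1 -> legal
(6,4): flips 1 -> legal
(7,4): no bracket -> illegal
(7,5): no bracket -> illegal
(7,6): flips 1 -> legal
B mobility = 10
-- W to move --
(0,0): flips 4 -> legal
(0,1): flips 2 -> legal
(0,2): no bracket -> illegal
(1,0): no bracket -> illegal
(1,2): no bracket -> illegal
(2,0): flips 2 -> legal
(2,4): no bracket -> illegal
(3,0): no bracket -> illegal
(3,2): flips 3 -> legal
(4,2): flips 3 -> legal
(5,0): no bracket -> illegal
(5,1): flips 4 -> legal
(5,6): no bracket -> illegal
(5,7): no bracket -> illegal
(6,1): flips 2 -> legal
(6,2): flips 2 -> legal
(6,3): flips 4 -> legal
(6,4): flips 2 -> legal
(6,7): flips 1 -> legal
(7,5): no bracket -> illegal
(7,6): no bracket -> illegal
(7,7): flips 1 -> legal
W mobility = 12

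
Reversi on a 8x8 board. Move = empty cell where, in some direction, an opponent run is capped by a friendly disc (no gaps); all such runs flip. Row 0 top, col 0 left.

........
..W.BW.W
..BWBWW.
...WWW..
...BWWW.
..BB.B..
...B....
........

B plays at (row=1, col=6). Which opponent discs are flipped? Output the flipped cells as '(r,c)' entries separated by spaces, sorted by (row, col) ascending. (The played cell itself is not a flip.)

Dir NW: first cell '.' (not opp) -> no flip
Dir N: first cell '.' (not opp) -> no flip
Dir NE: first cell '.' (not opp) -> no flip
Dir W: opp run (1,5) capped by B -> flip
Dir E: opp run (1,7), next=edge -> no flip
Dir SW: opp run (2,5) (3,4) capped by B -> flip
Dir S: opp run (2,6), next='.' -> no flip
Dir SE: first cell '.' (not opp) -> no flip

Answer: (1,5) (2,5) (3,4)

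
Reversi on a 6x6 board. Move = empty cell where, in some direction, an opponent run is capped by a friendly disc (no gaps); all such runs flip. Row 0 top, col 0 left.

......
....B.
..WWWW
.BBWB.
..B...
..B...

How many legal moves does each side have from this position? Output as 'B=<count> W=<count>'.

-- B to move --
(1,1): no bracket -> illegal
(1,2): flips 2 -> legal
(1,3): flips 1 -> legal
(1,5): flips 2 -> legal
(2,1): no bracket -> illegal
(3,5): no bracket -> illegal
(4,3): no bracket -> illegal
(4,4): no bracket -> illegal
B mobility = 3
-- W to move --
(0,3): flips 1 -> legal
(0,4): flips 1 -> legal
(0,5): flips 1 -> legal
(1,3): no bracket -> illegal
(1,5): no bracket -> illegal
(2,0): no bracket -> illegal
(2,1): no bracket -> illegal
(3,0): flips 2 -> legal
(3,5): flips 1 -> legal
(4,0): flips 1 -> legal
(4,1): flips 1 -> legal
(4,3): flips 1 -> legal
(4,4): flips 1 -> legal
(4,5): flips 1 -> legal
(5,1): flips 1 -> legal
(5,3): no bracket -> illegal
W mobility = 11

Answer: B=3 W=11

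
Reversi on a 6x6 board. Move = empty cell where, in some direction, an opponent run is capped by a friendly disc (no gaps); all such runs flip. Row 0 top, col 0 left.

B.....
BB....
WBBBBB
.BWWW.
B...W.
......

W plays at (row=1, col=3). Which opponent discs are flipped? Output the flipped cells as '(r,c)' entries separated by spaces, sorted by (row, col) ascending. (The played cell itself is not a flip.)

Dir NW: first cell '.' (not opp) -> no flip
Dir N: first cell '.' (not opp) -> no flip
Dir NE: first cell '.' (not opp) -> no flip
Dir W: first cell '.' (not opp) -> no flip
Dir E: first cell '.' (not opp) -> no flip
Dir SW: opp run (2,2) (3,1) (4,0), next=edge -> no flip
Dir S: opp run (2,3) capped by W -> flip
Dir SE: opp run (2,4), next='.' -> no flip

Answer: (2,3)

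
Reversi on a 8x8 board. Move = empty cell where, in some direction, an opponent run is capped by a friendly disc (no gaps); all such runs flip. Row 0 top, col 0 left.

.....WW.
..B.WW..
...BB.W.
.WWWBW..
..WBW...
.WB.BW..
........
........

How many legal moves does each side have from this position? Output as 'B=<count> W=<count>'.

Answer: B=11 W=5

Derivation:
-- B to move --
(0,3): no bracket -> illegal
(0,4): flips 1 -> legal
(0,7): no bracket -> illegal
(1,3): no bracket -> illegal
(1,6): no bracket -> illegal
(1,7): no bracket -> illegal
(2,0): no bracket -> illegal
(2,1): flips 1 -> legal
(2,2): flips 2 -> legal
(2,5): no bracket -> illegal
(2,7): no bracket -> illegal
(3,0): flips 3 -> legal
(3,6): flips 1 -> legal
(3,7): no bracket -> illegal
(4,0): no bracket -> illegal
(4,1): flips 2 -> legal
(4,5): flips 1 -> legal
(4,6): flips 1 -> legal
(5,0): flips 1 -> legal
(5,3): no bracket -> illegal
(5,6): flips 1 -> legal
(6,0): flips 3 -> legal
(6,1): no bracket -> illegal
(6,2): no bracket -> illegal
(6,4): no bracket -> illegal
(6,5): no bracket -> illegal
(6,6): no bracket -> illegal
B mobility = 11
-- W to move --
(0,1): no bracket -> illegal
(0,2): no bracket -> illegal
(0,3): no bracket -> illegal
(1,1): no bracket -> illegal
(1,3): flips 2 -> legal
(2,1): no bracket -> illegal
(2,2): no bracket -> illegal
(2,5): no bracket -> illegal
(4,1): no bracket -> illegal
(4,5): no bracket -> illegal
(5,3): flips 3 -> legal
(6,1): no bracket -> illegal
(6,2): flips 1 -> legal
(6,3): no bracket -> illegal
(6,4): flips 1 -> legal
(6,5): flips 2 -> legal
W mobility = 5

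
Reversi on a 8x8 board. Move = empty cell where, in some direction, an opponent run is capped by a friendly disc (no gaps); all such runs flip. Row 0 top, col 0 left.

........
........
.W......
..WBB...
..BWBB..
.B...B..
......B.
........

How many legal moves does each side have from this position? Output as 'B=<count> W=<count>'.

-- B to move --
(1,0): no bracket -> illegal
(1,1): no bracket -> illegal
(1,2): no bracket -> illegal
(2,0): no bracket -> illegal
(2,2): flips 1 -> legal
(2,3): no bracket -> illegal
(3,0): no bracket -> illegal
(3,1): flips 1 -> legal
(4,1): no bracket -> illegal
(5,2): flips 1 -> legal
(5,3): flips 1 -> legal
(5,4): no bracket -> illegal
B mobility = 4
-- W to move --
(2,2): no bracket -> illegal
(2,3): flips 1 -> legal
(2,4): no bracket -> illegal
(2,5): flips 1 -> legal
(3,1): no bracket -> illegal
(3,5): flips 2 -> legal
(3,6): no bracket -> illegal
(4,0): no bracket -> illegal
(4,1): flips 1 -> legal
(4,6): flips 2 -> legal
(5,0): no bracket -> illegal
(5,2): flips 1 -> legal
(5,3): no bracket -> illegal
(5,4): no bracket -> illegal
(5,6): no bracket -> illegal
(5,7): no bracket -> illegal
(6,0): no bracket -> illegal
(6,1): no bracket -> illegal
(6,2): no bracket -> illegal
(6,4): no bracket -> illegal
(6,5): no bracket -> illegal
(6,7): no bracket -> illegal
(7,5): no bracket -> illegal
(7,6): no bracket -> illegal
(7,7): no bracket -> illegal
W mobility = 6

Answer: B=4 W=6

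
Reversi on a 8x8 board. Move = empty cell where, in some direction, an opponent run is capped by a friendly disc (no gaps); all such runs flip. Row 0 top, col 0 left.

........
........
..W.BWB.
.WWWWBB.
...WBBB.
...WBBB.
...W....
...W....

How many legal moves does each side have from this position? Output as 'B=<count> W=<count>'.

Answer: B=10 W=12

Derivation:
-- B to move --
(1,1): flips 2 -> legal
(1,2): no bracket -> illegal
(1,3): no bracket -> illegal
(1,4): flips 1 -> legal
(1,5): flips 1 -> legal
(1,6): no bracket -> illegal
(2,0): no bracket -> illegal
(2,1): flips 2 -> legal
(2,3): flips 1 -> legal
(3,0): flips 4 -> legal
(4,0): no bracket -> illegal
(4,1): no bracket -> illegal
(4,2): flips 2 -> legal
(5,2): flips 1 -> legal
(6,2): flips 1 -> legal
(6,4): no bracket -> illegal
(7,2): flips 1 -> legal
(7,4): no bracket -> illegal
B mobility = 10
-- W to move --
(1,3): no bracket -> illegal
(1,4): flips 1 -> legal
(1,5): flips 1 -> legal
(1,6): no bracket -> illegal
(1,7): flips 3 -> legal
(2,3): flips 1 -> legal
(2,7): flips 4 -> legal
(3,7): flips 2 -> legal
(4,7): flips 4 -> legal
(5,7): flips 3 -> legal
(6,4): flips 2 -> legal
(6,5): flips 4 -> legal
(6,6): flips 2 -> legal
(6,7): flips 2 -> legal
W mobility = 12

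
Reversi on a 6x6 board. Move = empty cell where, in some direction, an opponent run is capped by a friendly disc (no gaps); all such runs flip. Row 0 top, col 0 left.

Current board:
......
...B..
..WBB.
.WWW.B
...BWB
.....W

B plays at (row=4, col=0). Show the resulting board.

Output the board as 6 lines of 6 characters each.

Answer: ......
...B..
..BBB.
.BWW.B
B..BWB
.....W

Derivation:
Place B at (4,0); scan 8 dirs for brackets.
Dir NW: edge -> no flip
Dir N: first cell '.' (not opp) -> no flip
Dir NE: opp run (3,1) (2,2) capped by B -> flip
Dir W: edge -> no flip
Dir E: first cell '.' (not opp) -> no flip
Dir SW: edge -> no flip
Dir S: first cell '.' (not opp) -> no flip
Dir SE: first cell '.' (not opp) -> no flip
All flips: (2,2) (3,1)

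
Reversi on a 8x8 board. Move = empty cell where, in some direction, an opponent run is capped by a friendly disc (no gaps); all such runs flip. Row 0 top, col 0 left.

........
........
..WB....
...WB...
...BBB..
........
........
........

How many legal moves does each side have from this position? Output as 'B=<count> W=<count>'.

Answer: B=3 W=5

Derivation:
-- B to move --
(1,1): flips 2 -> legal
(1,2): no bracket -> illegal
(1,3): no bracket -> illegal
(2,1): flips 1 -> legal
(2,4): no bracket -> illegal
(3,1): no bracket -> illegal
(3,2): flips 1 -> legal
(4,2): no bracket -> illegal
B mobility = 3
-- W to move --
(1,2): no bracket -> illegal
(1,3): flips 1 -> legal
(1,4): no bracket -> illegal
(2,4): flips 1 -> legal
(2,5): no bracket -> illegal
(3,2): no bracket -> illegal
(3,5): flips 1 -> legal
(3,6): no bracket -> illegal
(4,2): no bracket -> illegal
(4,6): no bracket -> illegal
(5,2): no bracket -> illegal
(5,3): flips 1 -> legal
(5,4): no bracket -> illegal
(5,5): flips 1 -> legal
(5,6): no bracket -> illegal
W mobility = 5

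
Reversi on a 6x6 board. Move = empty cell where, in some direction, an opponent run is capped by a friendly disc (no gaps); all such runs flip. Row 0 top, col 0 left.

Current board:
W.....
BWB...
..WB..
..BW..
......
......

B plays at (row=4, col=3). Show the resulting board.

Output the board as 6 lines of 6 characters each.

Answer: W.....
BWB...
..WB..
..BB..
...B..
......

Derivation:
Place B at (4,3); scan 8 dirs for brackets.
Dir NW: first cell 'B' (not opp) -> no flip
Dir N: opp run (3,3) capped by B -> flip
Dir NE: first cell '.' (not opp) -> no flip
Dir W: first cell '.' (not opp) -> no flip
Dir E: first cell '.' (not opp) -> no flip
Dir SW: first cell '.' (not opp) -> no flip
Dir S: first cell '.' (not opp) -> no flip
Dir SE: first cell '.' (not opp) -> no flip
All flips: (3,3)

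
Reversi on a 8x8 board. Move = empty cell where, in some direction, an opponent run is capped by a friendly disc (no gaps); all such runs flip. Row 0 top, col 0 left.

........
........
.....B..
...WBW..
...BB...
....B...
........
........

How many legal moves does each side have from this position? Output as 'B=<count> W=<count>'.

Answer: B=6 W=3

Derivation:
-- B to move --
(2,2): flips 1 -> legal
(2,3): flips 1 -> legal
(2,4): no bracket -> illegal
(2,6): flips 1 -> legal
(3,2): flips 1 -> legal
(3,6): flips 1 -> legal
(4,2): no bracket -> illegal
(4,5): flips 1 -> legal
(4,6): no bracket -> illegal
B mobility = 6
-- W to move --
(1,4): no bracket -> illegal
(1,5): flips 1 -> legal
(1,6): no bracket -> illegal
(2,3): no bracket -> illegal
(2,4): no bracket -> illegal
(2,6): no bracket -> illegal
(3,2): no bracket -> illegal
(3,6): no bracket -> illegal
(4,2): no bracket -> illegal
(4,5): no bracket -> illegal
(5,2): no bracket -> illegal
(5,3): flips 2 -> legal
(5,5): flips 1 -> legal
(6,3): no bracket -> illegal
(6,4): no bracket -> illegal
(6,5): no bracket -> illegal
W mobility = 3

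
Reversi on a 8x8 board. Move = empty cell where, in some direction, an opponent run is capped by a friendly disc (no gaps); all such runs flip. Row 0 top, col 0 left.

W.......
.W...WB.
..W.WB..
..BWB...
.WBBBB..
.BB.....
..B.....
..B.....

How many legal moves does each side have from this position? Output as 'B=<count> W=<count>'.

-- B to move --
(0,1): no bracket -> illegal
(0,2): no bracket -> illegal
(0,4): no bracket -> illegal
(0,5): flips 1 -> legal
(0,6): flips 3 -> legal
(1,0): no bracket -> illegal
(1,2): flips 1 -> legal
(1,3): no bracket -> illegal
(1,4): flips 2 -> legal
(2,0): no bracket -> illegal
(2,1): no bracket -> illegal
(2,3): flips 2 -> legal
(2,6): no bracket -> illegal
(3,0): flips 1 -> legal
(3,1): flips 1 -> legal
(3,5): no bracket -> illegal
(4,0): flips 1 -> legal
(5,0): flips 1 -> legal
B mobility = 9
-- W to move --
(0,5): no bracket -> illegal
(0,6): no bracket -> illegal
(0,7): no bracket -> illegal
(1,4): no bracket -> illegal
(1,7): flips 1 -> legal
(2,1): no bracket -> illegal
(2,3): flips 1 -> legal
(2,6): flips 1 -> legal
(2,7): no bracket -> illegal
(3,1): flips 1 -> legal
(3,5): flips 2 -> legal
(3,6): no bracket -> illegal
(4,0): no bracket -> illegal
(4,6): flips 4 -> legal
(5,0): no bracket -> illegal
(5,3): flips 1 -> legal
(5,4): flips 2 -> legal
(5,5): flips 1 -> legal
(5,6): no bracket -> illegal
(6,0): flips 2 -> legal
(6,1): flips 1 -> legal
(6,3): flips 1 -> legal
(7,1): no bracket -> illegal
(7,3): no bracket -> illegal
W mobility = 12

Answer: B=9 W=12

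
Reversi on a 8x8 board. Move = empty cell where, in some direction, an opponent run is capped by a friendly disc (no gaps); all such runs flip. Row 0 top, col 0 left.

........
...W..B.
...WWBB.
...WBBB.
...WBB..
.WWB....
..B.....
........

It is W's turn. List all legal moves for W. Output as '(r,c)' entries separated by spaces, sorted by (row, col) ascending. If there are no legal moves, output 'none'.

(0,5): no bracket -> illegal
(0,6): no bracket -> illegal
(0,7): flips 3 -> legal
(1,4): no bracket -> illegal
(1,5): no bracket -> illegal
(1,7): no bracket -> illegal
(2,7): flips 2 -> legal
(3,7): flips 3 -> legal
(4,2): no bracket -> illegal
(4,6): flips 3 -> legal
(4,7): no bracket -> illegal
(5,4): flips 3 -> legal
(5,5): flips 1 -> legal
(5,6): flips 2 -> legal
(6,1): no bracket -> illegal
(6,3): flips 1 -> legal
(6,4): no bracket -> illegal
(7,1): no bracket -> illegal
(7,2): flips 1 -> legal
(7,3): flips 1 -> legal

Answer: (0,7) (2,7) (3,7) (4,6) (5,4) (5,5) (5,6) (6,3) (7,2) (7,3)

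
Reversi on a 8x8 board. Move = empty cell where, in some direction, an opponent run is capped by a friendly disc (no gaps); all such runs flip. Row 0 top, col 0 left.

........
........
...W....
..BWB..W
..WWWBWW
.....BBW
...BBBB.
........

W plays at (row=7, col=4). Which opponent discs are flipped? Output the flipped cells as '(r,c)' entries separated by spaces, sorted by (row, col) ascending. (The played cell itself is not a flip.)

Answer: (5,6) (6,5)

Derivation:
Dir NW: opp run (6,3), next='.' -> no flip
Dir N: opp run (6,4), next='.' -> no flip
Dir NE: opp run (6,5) (5,6) capped by W -> flip
Dir W: first cell '.' (not opp) -> no flip
Dir E: first cell '.' (not opp) -> no flip
Dir SW: edge -> no flip
Dir S: edge -> no flip
Dir SE: edge -> no flip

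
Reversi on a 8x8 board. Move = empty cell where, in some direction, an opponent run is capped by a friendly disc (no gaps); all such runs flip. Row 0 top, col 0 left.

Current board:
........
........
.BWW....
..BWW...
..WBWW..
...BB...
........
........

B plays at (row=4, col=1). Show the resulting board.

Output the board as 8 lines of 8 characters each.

Place B at (4,1); scan 8 dirs for brackets.
Dir NW: first cell '.' (not opp) -> no flip
Dir N: first cell '.' (not opp) -> no flip
Dir NE: first cell 'B' (not opp) -> no flip
Dir W: first cell '.' (not opp) -> no flip
Dir E: opp run (4,2) capped by B -> flip
Dir SW: first cell '.' (not opp) -> no flip
Dir S: first cell '.' (not opp) -> no flip
Dir SE: first cell '.' (not opp) -> no flip
All flips: (4,2)

Answer: ........
........
.BWW....
..BWW...
.BBBWW..
...BB...
........
........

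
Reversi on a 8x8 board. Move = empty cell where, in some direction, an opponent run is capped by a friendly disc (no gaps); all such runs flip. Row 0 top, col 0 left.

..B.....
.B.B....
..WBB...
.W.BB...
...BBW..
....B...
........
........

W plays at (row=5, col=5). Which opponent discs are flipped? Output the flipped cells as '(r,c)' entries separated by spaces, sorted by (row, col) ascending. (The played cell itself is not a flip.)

Dir NW: opp run (4,4) (3,3) capped by W -> flip
Dir N: first cell 'W' (not opp) -> no flip
Dir NE: first cell '.' (not opp) -> no flip
Dir W: opp run (5,4), next='.' -> no flip
Dir E: first cell '.' (not opp) -> no flip
Dir SW: first cell '.' (not opp) -> no flip
Dir S: first cell '.' (not opp) -> no flip
Dir SE: first cell '.' (not opp) -> no flip

Answer: (3,3) (4,4)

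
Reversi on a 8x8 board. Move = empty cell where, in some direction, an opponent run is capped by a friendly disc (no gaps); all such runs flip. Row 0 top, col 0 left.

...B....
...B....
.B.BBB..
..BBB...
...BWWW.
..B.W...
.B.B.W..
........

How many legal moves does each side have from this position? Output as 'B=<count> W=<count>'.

-- B to move --
(3,5): no bracket -> illegal
(3,6): flips 2 -> legal
(3,7): no bracket -> illegal
(4,7): flips 3 -> legal
(5,3): no bracket -> illegal
(5,5): flips 1 -> legal
(5,6): flips 1 -> legal
(5,7): no bracket -> illegal
(6,4): flips 2 -> legal
(6,6): no bracket -> illegal
(7,4): no bracket -> illegal
(7,5): no bracket -> illegal
(7,6): flips 2 -> legal
B mobility = 6
-- W to move --
(0,2): no bracket -> illegal
(0,4): no bracket -> illegal
(1,0): flips 3 -> legal
(1,1): no bracket -> illegal
(1,2): flips 2 -> legal
(1,4): flips 2 -> legal
(1,5): no bracket -> illegal
(1,6): no bracket -> illegal
(2,0): no bracket -> illegal
(2,2): flips 1 -> legal
(2,6): no bracket -> illegal
(3,0): no bracket -> illegal
(3,1): no bracket -> illegal
(3,5): no bracket -> illegal
(3,6): no bracket -> illegal
(4,1): no bracket -> illegal
(4,2): flips 1 -> legal
(5,0): no bracket -> illegal
(5,1): no bracket -> illegal
(5,3): no bracket -> illegal
(6,0): no bracket -> illegal
(6,2): no bracket -> illegal
(6,4): no bracket -> illegal
(7,0): no bracket -> illegal
(7,1): no bracket -> illegal
(7,2): flips 1 -> legal
(7,3): no bracket -> illegal
(7,4): no bracket -> illegal
W mobility = 6

Answer: B=6 W=6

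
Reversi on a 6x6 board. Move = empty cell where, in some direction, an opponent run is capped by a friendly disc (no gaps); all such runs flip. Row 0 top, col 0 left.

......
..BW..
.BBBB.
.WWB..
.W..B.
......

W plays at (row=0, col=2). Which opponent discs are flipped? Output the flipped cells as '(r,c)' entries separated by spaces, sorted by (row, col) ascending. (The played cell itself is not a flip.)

Answer: (1,2) (2,2)

Derivation:
Dir NW: edge -> no flip
Dir N: edge -> no flip
Dir NE: edge -> no flip
Dir W: first cell '.' (not opp) -> no flip
Dir E: first cell '.' (not opp) -> no flip
Dir SW: first cell '.' (not opp) -> no flip
Dir S: opp run (1,2) (2,2) capped by W -> flip
Dir SE: first cell 'W' (not opp) -> no flip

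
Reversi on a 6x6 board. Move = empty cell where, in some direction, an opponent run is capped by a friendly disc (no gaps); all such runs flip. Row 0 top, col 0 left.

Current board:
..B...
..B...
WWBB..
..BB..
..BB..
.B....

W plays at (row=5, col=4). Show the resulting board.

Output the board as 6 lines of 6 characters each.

Place W at (5,4); scan 8 dirs for brackets.
Dir NW: opp run (4,3) (3,2) capped by W -> flip
Dir N: first cell '.' (not opp) -> no flip
Dir NE: first cell '.' (not opp) -> no flip
Dir W: first cell '.' (not opp) -> no flip
Dir E: first cell '.' (not opp) -> no flip
Dir SW: edge -> no flip
Dir S: edge -> no flip
Dir SE: edge -> no flip
All flips: (3,2) (4,3)

Answer: ..B...
..B...
WWBB..
..WB..
..BW..
.B..W.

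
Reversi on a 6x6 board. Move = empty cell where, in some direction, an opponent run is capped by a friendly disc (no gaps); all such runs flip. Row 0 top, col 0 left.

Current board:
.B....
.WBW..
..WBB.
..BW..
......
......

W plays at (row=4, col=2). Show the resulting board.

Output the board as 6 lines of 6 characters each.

Place W at (4,2); scan 8 dirs for brackets.
Dir NW: first cell '.' (not opp) -> no flip
Dir N: opp run (3,2) capped by W -> flip
Dir NE: first cell 'W' (not opp) -> no flip
Dir W: first cell '.' (not opp) -> no flip
Dir E: first cell '.' (not opp) -> no flip
Dir SW: first cell '.' (not opp) -> no flip
Dir S: first cell '.' (not opp) -> no flip
Dir SE: first cell '.' (not opp) -> no flip
All flips: (3,2)

Answer: .B....
.WBW..
..WBB.
..WW..
..W...
......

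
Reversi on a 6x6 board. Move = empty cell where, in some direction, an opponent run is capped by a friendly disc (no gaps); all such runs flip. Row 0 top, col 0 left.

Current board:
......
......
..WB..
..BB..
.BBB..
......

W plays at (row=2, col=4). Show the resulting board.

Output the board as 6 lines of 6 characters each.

Answer: ......
......
..WWW.
..BB..
.BBB..
......

Derivation:
Place W at (2,4); scan 8 dirs for brackets.
Dir NW: first cell '.' (not opp) -> no flip
Dir N: first cell '.' (not opp) -> no flip
Dir NE: first cell '.' (not opp) -> no flip
Dir W: opp run (2,3) capped by W -> flip
Dir E: first cell '.' (not opp) -> no flip
Dir SW: opp run (3,3) (4,2), next='.' -> no flip
Dir S: first cell '.' (not opp) -> no flip
Dir SE: first cell '.' (not opp) -> no flip
All flips: (2,3)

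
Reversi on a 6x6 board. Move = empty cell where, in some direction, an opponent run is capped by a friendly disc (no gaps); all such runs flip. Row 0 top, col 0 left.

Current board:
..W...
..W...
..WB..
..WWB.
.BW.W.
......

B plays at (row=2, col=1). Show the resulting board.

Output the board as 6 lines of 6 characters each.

Place B at (2,1); scan 8 dirs for brackets.
Dir NW: first cell '.' (not opp) -> no flip
Dir N: first cell '.' (not opp) -> no flip
Dir NE: opp run (1,2), next='.' -> no flip
Dir W: first cell '.' (not opp) -> no flip
Dir E: opp run (2,2) capped by B -> flip
Dir SW: first cell '.' (not opp) -> no flip
Dir S: first cell '.' (not opp) -> no flip
Dir SE: opp run (3,2), next='.' -> no flip
All flips: (2,2)

Answer: ..W...
..W...
.BBB..
..WWB.
.BW.W.
......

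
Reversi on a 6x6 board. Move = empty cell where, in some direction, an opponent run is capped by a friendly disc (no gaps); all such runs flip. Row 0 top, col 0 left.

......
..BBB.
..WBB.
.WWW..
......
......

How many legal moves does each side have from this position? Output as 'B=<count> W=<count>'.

Answer: B=5 W=6

Derivation:
-- B to move --
(1,1): no bracket -> illegal
(2,0): no bracket -> illegal
(2,1): flips 1 -> legal
(3,0): no bracket -> illegal
(3,4): no bracket -> illegal
(4,0): flips 2 -> legal
(4,1): flips 1 -> legal
(4,2): flips 3 -> legal
(4,3): flips 1 -> legal
(4,4): no bracket -> illegal
B mobility = 5
-- W to move --
(0,1): no bracket -> illegal
(0,2): flips 1 -> legal
(0,3): flips 2 -> legal
(0,4): flips 1 -> legal
(0,5): flips 2 -> legal
(1,1): no bracket -> illegal
(1,5): flips 1 -> legal
(2,1): no bracket -> illegal
(2,5): flips 2 -> legal
(3,4): no bracket -> illegal
(3,5): no bracket -> illegal
W mobility = 6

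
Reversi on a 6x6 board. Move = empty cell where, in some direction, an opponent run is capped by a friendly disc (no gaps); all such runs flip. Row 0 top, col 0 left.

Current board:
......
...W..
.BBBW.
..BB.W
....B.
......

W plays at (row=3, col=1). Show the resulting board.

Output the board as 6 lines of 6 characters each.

Place W at (3,1); scan 8 dirs for brackets.
Dir NW: first cell '.' (not opp) -> no flip
Dir N: opp run (2,1), next='.' -> no flip
Dir NE: opp run (2,2) capped by W -> flip
Dir W: first cell '.' (not opp) -> no flip
Dir E: opp run (3,2) (3,3), next='.' -> no flip
Dir SW: first cell '.' (not opp) -> no flip
Dir S: first cell '.' (not opp) -> no flip
Dir SE: first cell '.' (not opp) -> no flip
All flips: (2,2)

Answer: ......
...W..
.BWBW.
.WBB.W
....B.
......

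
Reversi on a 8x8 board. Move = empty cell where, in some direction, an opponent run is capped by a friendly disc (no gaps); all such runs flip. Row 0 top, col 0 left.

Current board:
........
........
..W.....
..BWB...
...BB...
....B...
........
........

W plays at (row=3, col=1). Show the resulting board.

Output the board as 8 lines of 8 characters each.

Answer: ........
........
..W.....
.WWWB...
...BB...
....B...
........
........

Derivation:
Place W at (3,1); scan 8 dirs for brackets.
Dir NW: first cell '.' (not opp) -> no flip
Dir N: first cell '.' (not opp) -> no flip
Dir NE: first cell 'W' (not opp) -> no flip
Dir W: first cell '.' (not opp) -> no flip
Dir E: opp run (3,2) capped by W -> flip
Dir SW: first cell '.' (not opp) -> no flip
Dir S: first cell '.' (not opp) -> no flip
Dir SE: first cell '.' (not opp) -> no flip
All flips: (3,2)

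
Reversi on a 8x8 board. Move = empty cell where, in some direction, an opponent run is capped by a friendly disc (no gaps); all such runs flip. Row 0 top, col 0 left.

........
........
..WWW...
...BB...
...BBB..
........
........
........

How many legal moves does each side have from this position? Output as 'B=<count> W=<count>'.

Answer: B=5 W=5

Derivation:
-- B to move --
(1,1): flips 1 -> legal
(1,2): flips 1 -> legal
(1,3): flips 1 -> legal
(1,4): flips 1 -> legal
(1,5): flips 1 -> legal
(2,1): no bracket -> illegal
(2,5): no bracket -> illegal
(3,1): no bracket -> illegal
(3,2): no bracket -> illegal
(3,5): no bracket -> illegal
B mobility = 5
-- W to move --
(2,5): no bracket -> illegal
(3,2): no bracket -> illegal
(3,5): no bracket -> illegal
(3,6): no bracket -> illegal
(4,2): flips 1 -> legal
(4,6): no bracket -> illegal
(5,2): no bracket -> illegal
(5,3): flips 2 -> legal
(5,4): flips 2 -> legal
(5,5): flips 2 -> legal
(5,6): flips 2 -> legal
W mobility = 5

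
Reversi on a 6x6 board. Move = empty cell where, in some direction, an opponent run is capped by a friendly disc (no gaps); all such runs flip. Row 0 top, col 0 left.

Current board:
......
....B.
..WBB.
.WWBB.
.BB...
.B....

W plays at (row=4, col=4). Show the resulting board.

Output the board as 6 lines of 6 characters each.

Answer: ......
....B.
..WBB.
.WWWB.
.BB.W.
.B....

Derivation:
Place W at (4,4); scan 8 dirs for brackets.
Dir NW: opp run (3,3) capped by W -> flip
Dir N: opp run (3,4) (2,4) (1,4), next='.' -> no flip
Dir NE: first cell '.' (not opp) -> no flip
Dir W: first cell '.' (not opp) -> no flip
Dir E: first cell '.' (not opp) -> no flip
Dir SW: first cell '.' (not opp) -> no flip
Dir S: first cell '.' (not opp) -> no flip
Dir SE: first cell '.' (not opp) -> no flip
All flips: (3,3)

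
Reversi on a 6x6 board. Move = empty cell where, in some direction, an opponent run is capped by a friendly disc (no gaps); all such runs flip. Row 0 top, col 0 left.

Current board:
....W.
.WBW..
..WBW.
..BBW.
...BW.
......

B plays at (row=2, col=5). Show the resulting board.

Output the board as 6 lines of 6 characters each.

Answer: ....W.
.WBW..
..WBBB
..BBB.
...BW.
......

Derivation:
Place B at (2,5); scan 8 dirs for brackets.
Dir NW: first cell '.' (not opp) -> no flip
Dir N: first cell '.' (not opp) -> no flip
Dir NE: edge -> no flip
Dir W: opp run (2,4) capped by B -> flip
Dir E: edge -> no flip
Dir SW: opp run (3,4) capped by B -> flip
Dir S: first cell '.' (not opp) -> no flip
Dir SE: edge -> no flip
All flips: (2,4) (3,4)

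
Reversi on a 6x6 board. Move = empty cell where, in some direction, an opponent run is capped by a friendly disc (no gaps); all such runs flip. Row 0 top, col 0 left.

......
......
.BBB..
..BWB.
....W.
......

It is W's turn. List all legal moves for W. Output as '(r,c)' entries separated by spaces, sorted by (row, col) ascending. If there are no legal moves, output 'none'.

(1,0): no bracket -> illegal
(1,1): flips 1 -> legal
(1,2): no bracket -> illegal
(1,3): flips 1 -> legal
(1,4): no bracket -> illegal
(2,0): no bracket -> illegal
(2,4): flips 1 -> legal
(2,5): no bracket -> illegal
(3,0): no bracket -> illegal
(3,1): flips 1 -> legal
(3,5): flips 1 -> legal
(4,1): no bracket -> illegal
(4,2): no bracket -> illegal
(4,3): no bracket -> illegal
(4,5): no bracket -> illegal

Answer: (1,1) (1,3) (2,4) (3,1) (3,5)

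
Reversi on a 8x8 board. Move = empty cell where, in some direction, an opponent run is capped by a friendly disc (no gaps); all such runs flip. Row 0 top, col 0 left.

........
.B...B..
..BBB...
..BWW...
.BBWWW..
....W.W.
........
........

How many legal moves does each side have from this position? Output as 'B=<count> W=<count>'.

-- B to move --
(2,5): no bracket -> illegal
(3,5): flips 2 -> legal
(3,6): no bracket -> illegal
(4,6): flips 3 -> legal
(4,7): no bracket -> illegal
(5,2): no bracket -> illegal
(5,3): flips 2 -> legal
(5,5): flips 2 -> legal
(5,7): no bracket -> illegal
(6,3): no bracket -> illegal
(6,4): flips 3 -> legal
(6,5): flips 2 -> legal
(6,6): no bracket -> illegal
(6,7): flips 3 -> legal
B mobility = 7
-- W to move --
(0,0): flips 2 -> legal
(0,1): no bracket -> illegal
(0,2): no bracket -> illegal
(0,4): no bracket -> illegal
(0,5): no bracket -> illegal
(0,6): flips 2 -> legal
(1,0): no bracket -> illegal
(1,2): flips 1 -> legal
(1,3): flips 1 -> legal
(1,4): flips 1 -> legal
(1,6): no bracket -> illegal
(2,0): no bracket -> illegal
(2,1): flips 1 -> legal
(2,5): no bracket -> illegal
(2,6): no bracket -> illegal
(3,0): no bracket -> illegal
(3,1): flips 1 -> legal
(3,5): no bracket -> illegal
(4,0): flips 2 -> legal
(5,0): no bracket -> illegal
(5,1): flips 1 -> legal
(5,2): no bracket -> illegal
(5,3): no bracket -> illegal
W mobility = 9

Answer: B=7 W=9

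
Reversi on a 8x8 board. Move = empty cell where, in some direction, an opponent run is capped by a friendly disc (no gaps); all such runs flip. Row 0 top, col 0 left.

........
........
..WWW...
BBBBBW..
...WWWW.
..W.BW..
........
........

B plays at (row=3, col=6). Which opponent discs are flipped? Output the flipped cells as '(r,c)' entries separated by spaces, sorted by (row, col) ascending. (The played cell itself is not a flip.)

Answer: (3,5) (4,5)

Derivation:
Dir NW: first cell '.' (not opp) -> no flip
Dir N: first cell '.' (not opp) -> no flip
Dir NE: first cell '.' (not opp) -> no flip
Dir W: opp run (3,5) capped by B -> flip
Dir E: first cell '.' (not opp) -> no flip
Dir SW: opp run (4,5) capped by B -> flip
Dir S: opp run (4,6), next='.' -> no flip
Dir SE: first cell '.' (not opp) -> no flip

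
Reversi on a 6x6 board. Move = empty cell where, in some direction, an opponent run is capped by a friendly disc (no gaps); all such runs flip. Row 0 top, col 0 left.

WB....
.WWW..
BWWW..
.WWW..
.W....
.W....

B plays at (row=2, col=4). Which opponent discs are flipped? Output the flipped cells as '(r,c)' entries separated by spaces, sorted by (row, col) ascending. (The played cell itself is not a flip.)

Dir NW: opp run (1,3), next='.' -> no flip
Dir N: first cell '.' (not opp) -> no flip
Dir NE: first cell '.' (not opp) -> no flip
Dir W: opp run (2,3) (2,2) (2,1) capped by B -> flip
Dir E: first cell '.' (not opp) -> no flip
Dir SW: opp run (3,3), next='.' -> no flip
Dir S: first cell '.' (not opp) -> no flip
Dir SE: first cell '.' (not opp) -> no flip

Answer: (2,1) (2,2) (2,3)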